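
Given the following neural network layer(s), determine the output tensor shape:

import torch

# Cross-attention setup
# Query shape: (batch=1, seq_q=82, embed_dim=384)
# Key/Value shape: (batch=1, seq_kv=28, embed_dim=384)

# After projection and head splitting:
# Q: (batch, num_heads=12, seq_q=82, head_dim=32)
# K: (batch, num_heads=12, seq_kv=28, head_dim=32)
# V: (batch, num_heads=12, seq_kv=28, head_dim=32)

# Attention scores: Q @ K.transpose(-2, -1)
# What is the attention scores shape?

Input shape: (1, 82, 384)
Output shape: (1, 12, 82, 28)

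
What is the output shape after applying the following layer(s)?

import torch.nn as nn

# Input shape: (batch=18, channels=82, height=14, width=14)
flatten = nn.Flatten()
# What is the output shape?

Input shape: (18, 82, 14, 14)
Output shape: (18, 16072)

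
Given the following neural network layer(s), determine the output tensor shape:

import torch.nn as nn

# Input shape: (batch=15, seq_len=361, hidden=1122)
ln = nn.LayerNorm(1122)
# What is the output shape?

Input shape: (15, 361, 1122)
Output shape: (15, 361, 1122)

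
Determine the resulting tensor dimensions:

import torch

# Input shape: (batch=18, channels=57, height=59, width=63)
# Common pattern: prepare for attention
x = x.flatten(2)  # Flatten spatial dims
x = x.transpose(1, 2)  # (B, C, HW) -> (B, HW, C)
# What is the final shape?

Input shape: (18, 57, 59, 63)
  -> after flatten(2): (18, 57, 3717)
Output shape: (18, 3717, 57)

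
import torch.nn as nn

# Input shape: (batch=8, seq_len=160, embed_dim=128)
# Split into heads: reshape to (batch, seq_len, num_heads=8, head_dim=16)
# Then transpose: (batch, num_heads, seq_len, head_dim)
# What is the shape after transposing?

Input shape: (8, 160, 128)
  -> after reshape: (8, 160, 8, 16)
Output shape: (8, 8, 160, 16)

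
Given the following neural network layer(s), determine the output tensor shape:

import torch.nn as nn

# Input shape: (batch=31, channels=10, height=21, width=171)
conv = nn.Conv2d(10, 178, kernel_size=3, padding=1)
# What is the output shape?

Input shape: (31, 10, 21, 171)
Output shape: (31, 178, 21, 171)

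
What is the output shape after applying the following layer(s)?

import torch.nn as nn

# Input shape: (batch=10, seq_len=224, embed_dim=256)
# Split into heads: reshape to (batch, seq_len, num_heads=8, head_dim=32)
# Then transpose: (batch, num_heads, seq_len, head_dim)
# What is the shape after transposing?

Input shape: (10, 224, 256)
  -> after reshape: (10, 224, 8, 32)
Output shape: (10, 8, 224, 32)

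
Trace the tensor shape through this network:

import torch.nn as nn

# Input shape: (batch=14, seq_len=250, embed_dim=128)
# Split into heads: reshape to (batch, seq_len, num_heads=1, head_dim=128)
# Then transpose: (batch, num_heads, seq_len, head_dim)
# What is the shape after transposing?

Input shape: (14, 250, 128)
  -> after reshape: (14, 250, 1, 128)
Output shape: (14, 1, 250, 128)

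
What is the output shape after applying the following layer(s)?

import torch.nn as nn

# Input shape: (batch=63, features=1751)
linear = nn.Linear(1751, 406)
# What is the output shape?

Input shape: (63, 1751)
Output shape: (63, 406)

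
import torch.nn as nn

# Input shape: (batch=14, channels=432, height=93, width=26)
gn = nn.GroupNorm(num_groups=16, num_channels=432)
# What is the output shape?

Input shape: (14, 432, 93, 26)
Output shape: (14, 432, 93, 26)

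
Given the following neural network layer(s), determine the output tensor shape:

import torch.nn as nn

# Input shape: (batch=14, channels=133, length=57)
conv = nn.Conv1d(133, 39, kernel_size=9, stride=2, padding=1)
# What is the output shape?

Input shape: (14, 133, 57)
Output shape: (14, 39, 26)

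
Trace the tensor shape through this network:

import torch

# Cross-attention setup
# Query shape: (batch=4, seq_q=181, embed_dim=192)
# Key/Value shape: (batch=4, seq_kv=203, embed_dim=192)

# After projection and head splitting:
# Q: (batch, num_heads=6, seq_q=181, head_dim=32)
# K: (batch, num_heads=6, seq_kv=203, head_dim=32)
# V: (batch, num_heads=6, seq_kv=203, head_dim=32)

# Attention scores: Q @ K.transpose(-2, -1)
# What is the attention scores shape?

Input shape: (4, 181, 192)
Output shape: (4, 6, 181, 203)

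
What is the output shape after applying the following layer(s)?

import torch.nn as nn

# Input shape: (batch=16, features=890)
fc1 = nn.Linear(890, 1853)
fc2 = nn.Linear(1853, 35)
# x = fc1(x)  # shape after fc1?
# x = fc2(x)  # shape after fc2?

Input shape: (16, 890)
  -> after fc1: (16, 1853)
Output shape: (16, 35)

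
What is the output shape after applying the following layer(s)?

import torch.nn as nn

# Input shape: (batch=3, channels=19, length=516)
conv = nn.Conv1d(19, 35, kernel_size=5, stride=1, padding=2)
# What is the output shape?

Input shape: (3, 19, 516)
Output shape: (3, 35, 516)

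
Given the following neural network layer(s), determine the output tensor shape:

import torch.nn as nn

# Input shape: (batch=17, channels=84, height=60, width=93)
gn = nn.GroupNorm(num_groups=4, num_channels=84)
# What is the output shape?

Input shape: (17, 84, 60, 93)
Output shape: (17, 84, 60, 93)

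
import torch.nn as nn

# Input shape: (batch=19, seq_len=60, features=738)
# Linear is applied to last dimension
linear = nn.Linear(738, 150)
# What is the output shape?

Input shape: (19, 60, 738)
Output shape: (19, 60, 150)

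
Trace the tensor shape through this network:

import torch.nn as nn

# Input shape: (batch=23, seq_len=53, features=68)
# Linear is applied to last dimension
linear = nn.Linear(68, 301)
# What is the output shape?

Input shape: (23, 53, 68)
Output shape: (23, 53, 301)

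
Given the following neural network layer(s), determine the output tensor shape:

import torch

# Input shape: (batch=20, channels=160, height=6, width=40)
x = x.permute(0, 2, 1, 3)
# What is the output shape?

Input shape: (20, 160, 6, 40)
Output shape: (20, 6, 160, 40)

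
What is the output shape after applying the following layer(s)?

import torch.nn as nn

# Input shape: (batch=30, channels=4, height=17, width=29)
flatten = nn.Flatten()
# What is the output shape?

Input shape: (30, 4, 17, 29)
Output shape: (30, 1972)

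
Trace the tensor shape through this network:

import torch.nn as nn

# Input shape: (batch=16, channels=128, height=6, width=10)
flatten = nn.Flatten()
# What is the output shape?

Input shape: (16, 128, 6, 10)
Output shape: (16, 7680)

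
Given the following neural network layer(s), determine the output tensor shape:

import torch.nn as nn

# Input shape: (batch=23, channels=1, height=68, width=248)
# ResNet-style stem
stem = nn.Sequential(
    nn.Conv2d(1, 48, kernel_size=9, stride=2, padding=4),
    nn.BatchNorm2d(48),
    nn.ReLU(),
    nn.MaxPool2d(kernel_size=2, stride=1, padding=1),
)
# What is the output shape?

Input shape: (23, 1, 68, 248)
  -> after Conv2d 9x9 stride=2: (23, 48, 34, 124)
Output shape: (23, 48, 35, 125)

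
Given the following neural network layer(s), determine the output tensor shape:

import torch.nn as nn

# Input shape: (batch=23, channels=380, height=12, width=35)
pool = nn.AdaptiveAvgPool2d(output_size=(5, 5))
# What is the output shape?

Input shape: (23, 380, 12, 35)
Output shape: (23, 380, 5, 5)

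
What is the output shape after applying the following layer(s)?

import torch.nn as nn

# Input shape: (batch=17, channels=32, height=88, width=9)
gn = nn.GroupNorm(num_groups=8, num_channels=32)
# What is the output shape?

Input shape: (17, 32, 88, 9)
Output shape: (17, 32, 88, 9)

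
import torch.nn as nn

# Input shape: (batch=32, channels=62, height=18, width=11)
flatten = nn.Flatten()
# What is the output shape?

Input shape: (32, 62, 18, 11)
Output shape: (32, 12276)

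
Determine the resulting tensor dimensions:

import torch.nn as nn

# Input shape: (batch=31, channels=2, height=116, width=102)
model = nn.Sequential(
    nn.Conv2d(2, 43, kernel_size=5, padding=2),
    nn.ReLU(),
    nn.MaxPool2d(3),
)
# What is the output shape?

Input shape: (31, 2, 116, 102)
  -> after Conv2d: (31, 43, 116, 102)
  -> after ReLU: (31, 43, 116, 102)
Output shape: (31, 43, 38, 34)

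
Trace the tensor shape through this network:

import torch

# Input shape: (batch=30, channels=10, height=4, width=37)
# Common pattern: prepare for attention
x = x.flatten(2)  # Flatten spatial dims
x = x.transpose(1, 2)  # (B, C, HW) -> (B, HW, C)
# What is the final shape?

Input shape: (30, 10, 4, 37)
  -> after flatten(2): (30, 10, 148)
Output shape: (30, 148, 10)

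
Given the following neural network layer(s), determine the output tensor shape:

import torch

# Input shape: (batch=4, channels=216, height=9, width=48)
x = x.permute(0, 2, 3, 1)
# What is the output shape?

Input shape: (4, 216, 9, 48)
Output shape: (4, 9, 48, 216)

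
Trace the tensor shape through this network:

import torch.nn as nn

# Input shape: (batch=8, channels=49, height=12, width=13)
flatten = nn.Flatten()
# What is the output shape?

Input shape: (8, 49, 12, 13)
Output shape: (8, 7644)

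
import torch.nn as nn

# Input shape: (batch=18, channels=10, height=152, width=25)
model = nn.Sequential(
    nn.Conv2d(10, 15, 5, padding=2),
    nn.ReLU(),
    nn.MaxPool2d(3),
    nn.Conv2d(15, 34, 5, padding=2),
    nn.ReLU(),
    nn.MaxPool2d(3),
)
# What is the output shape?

Input shape: (18, 10, 152, 25)
  -> after first Conv2d: (18, 15, 152, 25)
  -> after first MaxPool2d: (18, 15, 50, 8)
  -> after second Conv2d: (18, 34, 50, 8)
Output shape: (18, 34, 16, 2)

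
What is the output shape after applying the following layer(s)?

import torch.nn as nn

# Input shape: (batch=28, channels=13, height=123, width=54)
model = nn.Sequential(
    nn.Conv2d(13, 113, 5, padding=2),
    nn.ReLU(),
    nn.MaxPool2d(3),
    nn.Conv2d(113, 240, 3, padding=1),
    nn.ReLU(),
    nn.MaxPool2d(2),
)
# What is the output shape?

Input shape: (28, 13, 123, 54)
  -> after first Conv2d: (28, 113, 123, 54)
  -> after first MaxPool2d: (28, 113, 41, 18)
  -> after second Conv2d: (28, 240, 41, 18)
Output shape: (28, 240, 20, 9)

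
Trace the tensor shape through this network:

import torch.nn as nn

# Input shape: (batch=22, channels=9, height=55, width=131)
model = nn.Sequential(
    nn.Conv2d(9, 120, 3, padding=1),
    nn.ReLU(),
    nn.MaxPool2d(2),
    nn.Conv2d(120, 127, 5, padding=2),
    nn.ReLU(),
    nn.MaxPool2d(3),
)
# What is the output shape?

Input shape: (22, 9, 55, 131)
  -> after first Conv2d: (22, 120, 55, 131)
  -> after first MaxPool2d: (22, 120, 27, 65)
  -> after second Conv2d: (22, 127, 27, 65)
Output shape: (22, 127, 9, 21)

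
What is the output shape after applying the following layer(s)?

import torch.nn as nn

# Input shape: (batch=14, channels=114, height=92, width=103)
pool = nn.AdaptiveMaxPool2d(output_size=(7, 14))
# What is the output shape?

Input shape: (14, 114, 92, 103)
Output shape: (14, 114, 7, 14)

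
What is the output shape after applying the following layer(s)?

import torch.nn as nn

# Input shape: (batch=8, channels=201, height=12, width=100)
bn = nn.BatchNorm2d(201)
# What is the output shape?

Input shape: (8, 201, 12, 100)
Output shape: (8, 201, 12, 100)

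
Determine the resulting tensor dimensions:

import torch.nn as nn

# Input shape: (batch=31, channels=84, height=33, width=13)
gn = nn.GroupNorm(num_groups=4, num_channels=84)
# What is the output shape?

Input shape: (31, 84, 33, 13)
Output shape: (31, 84, 33, 13)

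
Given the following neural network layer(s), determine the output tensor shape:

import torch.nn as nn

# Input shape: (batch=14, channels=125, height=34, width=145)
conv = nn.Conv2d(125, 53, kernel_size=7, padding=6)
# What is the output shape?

Input shape: (14, 125, 34, 145)
Output shape: (14, 53, 40, 151)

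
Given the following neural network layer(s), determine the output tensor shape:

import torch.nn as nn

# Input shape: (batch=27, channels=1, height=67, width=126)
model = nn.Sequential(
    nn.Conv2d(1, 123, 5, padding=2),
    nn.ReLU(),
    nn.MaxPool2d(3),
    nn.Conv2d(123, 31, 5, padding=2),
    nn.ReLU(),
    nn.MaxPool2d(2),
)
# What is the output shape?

Input shape: (27, 1, 67, 126)
  -> after first Conv2d: (27, 123, 67, 126)
  -> after first MaxPool2d: (27, 123, 22, 42)
  -> after second Conv2d: (27, 31, 22, 42)
Output shape: (27, 31, 11, 21)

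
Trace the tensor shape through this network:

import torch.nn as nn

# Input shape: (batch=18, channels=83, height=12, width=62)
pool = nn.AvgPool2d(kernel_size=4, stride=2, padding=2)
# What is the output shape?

Input shape: (18, 83, 12, 62)
Output shape: (18, 83, 7, 32)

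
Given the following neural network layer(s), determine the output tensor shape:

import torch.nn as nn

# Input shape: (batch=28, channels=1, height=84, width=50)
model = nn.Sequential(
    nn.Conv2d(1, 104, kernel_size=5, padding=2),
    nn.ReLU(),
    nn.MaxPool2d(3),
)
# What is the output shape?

Input shape: (28, 1, 84, 50)
  -> after Conv2d: (28, 104, 84, 50)
  -> after ReLU: (28, 104, 84, 50)
Output shape: (28, 104, 28, 16)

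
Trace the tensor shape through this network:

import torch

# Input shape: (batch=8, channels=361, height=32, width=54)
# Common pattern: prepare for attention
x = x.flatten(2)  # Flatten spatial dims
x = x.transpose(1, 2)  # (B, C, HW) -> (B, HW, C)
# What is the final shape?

Input shape: (8, 361, 32, 54)
  -> after flatten(2): (8, 361, 1728)
Output shape: (8, 1728, 361)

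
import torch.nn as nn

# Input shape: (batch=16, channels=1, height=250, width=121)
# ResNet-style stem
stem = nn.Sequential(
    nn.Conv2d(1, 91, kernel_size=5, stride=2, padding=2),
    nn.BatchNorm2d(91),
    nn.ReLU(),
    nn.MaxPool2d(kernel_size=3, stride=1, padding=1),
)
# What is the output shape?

Input shape: (16, 1, 250, 121)
  -> after Conv2d 5x5 stride=2: (16, 91, 125, 61)
Output shape: (16, 91, 125, 61)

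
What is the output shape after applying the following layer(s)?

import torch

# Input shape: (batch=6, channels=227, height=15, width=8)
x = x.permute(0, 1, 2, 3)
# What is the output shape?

Input shape: (6, 227, 15, 8)
Output shape: (6, 227, 15, 8)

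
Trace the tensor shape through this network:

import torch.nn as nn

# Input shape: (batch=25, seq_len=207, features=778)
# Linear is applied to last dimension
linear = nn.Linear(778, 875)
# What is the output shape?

Input shape: (25, 207, 778)
Output shape: (25, 207, 875)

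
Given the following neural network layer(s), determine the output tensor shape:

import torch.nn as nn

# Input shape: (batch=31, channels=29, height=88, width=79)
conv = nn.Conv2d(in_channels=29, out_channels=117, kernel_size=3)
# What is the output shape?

Input shape: (31, 29, 88, 79)
Output shape: (31, 117, 86, 77)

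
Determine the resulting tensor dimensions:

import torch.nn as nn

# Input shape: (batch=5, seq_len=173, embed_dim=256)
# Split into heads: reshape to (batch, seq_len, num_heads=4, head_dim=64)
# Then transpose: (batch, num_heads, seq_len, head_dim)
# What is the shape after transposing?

Input shape: (5, 173, 256)
  -> after reshape: (5, 173, 4, 64)
Output shape: (5, 4, 173, 64)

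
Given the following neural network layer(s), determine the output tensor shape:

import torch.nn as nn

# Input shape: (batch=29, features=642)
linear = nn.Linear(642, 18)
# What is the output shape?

Input shape: (29, 642)
Output shape: (29, 18)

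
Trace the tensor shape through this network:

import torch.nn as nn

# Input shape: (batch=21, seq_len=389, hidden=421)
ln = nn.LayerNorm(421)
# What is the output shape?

Input shape: (21, 389, 421)
Output shape: (21, 389, 421)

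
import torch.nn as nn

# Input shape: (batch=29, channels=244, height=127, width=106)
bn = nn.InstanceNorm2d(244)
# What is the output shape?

Input shape: (29, 244, 127, 106)
Output shape: (29, 244, 127, 106)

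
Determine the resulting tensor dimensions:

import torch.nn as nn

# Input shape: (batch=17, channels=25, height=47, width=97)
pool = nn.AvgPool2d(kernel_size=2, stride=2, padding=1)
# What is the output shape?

Input shape: (17, 25, 47, 97)
Output shape: (17, 25, 24, 49)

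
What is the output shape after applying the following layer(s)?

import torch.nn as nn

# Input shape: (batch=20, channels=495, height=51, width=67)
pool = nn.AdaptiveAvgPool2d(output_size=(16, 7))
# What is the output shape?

Input shape: (20, 495, 51, 67)
Output shape: (20, 495, 16, 7)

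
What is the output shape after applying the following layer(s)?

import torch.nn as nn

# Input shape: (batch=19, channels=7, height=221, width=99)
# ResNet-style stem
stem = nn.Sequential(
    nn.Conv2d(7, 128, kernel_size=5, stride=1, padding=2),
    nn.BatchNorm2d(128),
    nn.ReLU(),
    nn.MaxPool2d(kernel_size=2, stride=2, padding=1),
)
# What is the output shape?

Input shape: (19, 7, 221, 99)
  -> after Conv2d 5x5 stride=1: (19, 128, 221, 99)
Output shape: (19, 128, 111, 50)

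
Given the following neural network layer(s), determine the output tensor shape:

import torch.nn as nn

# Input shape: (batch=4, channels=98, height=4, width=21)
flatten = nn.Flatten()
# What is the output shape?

Input shape: (4, 98, 4, 21)
Output shape: (4, 8232)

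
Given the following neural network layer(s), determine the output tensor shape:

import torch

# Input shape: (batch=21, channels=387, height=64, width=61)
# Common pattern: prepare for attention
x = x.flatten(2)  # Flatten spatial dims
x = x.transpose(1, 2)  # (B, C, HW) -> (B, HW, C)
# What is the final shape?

Input shape: (21, 387, 64, 61)
  -> after flatten(2): (21, 387, 3904)
Output shape: (21, 3904, 387)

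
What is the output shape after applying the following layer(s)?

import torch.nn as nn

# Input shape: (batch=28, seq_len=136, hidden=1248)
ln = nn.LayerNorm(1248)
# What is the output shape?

Input shape: (28, 136, 1248)
Output shape: (28, 136, 1248)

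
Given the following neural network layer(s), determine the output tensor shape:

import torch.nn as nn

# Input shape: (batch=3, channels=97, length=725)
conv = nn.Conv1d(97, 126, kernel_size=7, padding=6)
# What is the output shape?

Input shape: (3, 97, 725)
Output shape: (3, 126, 731)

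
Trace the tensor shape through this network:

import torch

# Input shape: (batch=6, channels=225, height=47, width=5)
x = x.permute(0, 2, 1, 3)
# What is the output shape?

Input shape: (6, 225, 47, 5)
Output shape: (6, 47, 225, 5)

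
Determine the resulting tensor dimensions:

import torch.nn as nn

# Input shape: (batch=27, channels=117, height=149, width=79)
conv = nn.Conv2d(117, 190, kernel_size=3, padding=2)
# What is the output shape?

Input shape: (27, 117, 149, 79)
Output shape: (27, 190, 151, 81)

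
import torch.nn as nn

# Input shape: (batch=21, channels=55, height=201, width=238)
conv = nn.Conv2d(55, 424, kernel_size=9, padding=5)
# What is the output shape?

Input shape: (21, 55, 201, 238)
Output shape: (21, 424, 203, 240)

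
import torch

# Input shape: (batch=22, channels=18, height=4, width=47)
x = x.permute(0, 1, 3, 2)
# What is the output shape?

Input shape: (22, 18, 4, 47)
Output shape: (22, 18, 47, 4)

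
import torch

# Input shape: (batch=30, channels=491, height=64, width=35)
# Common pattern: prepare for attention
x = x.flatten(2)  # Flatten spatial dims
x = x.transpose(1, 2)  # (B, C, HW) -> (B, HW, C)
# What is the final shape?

Input shape: (30, 491, 64, 35)
  -> after flatten(2): (30, 491, 2240)
Output shape: (30, 2240, 491)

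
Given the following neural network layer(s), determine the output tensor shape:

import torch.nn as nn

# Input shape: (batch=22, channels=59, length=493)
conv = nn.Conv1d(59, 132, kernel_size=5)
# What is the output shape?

Input shape: (22, 59, 493)
Output shape: (22, 132, 489)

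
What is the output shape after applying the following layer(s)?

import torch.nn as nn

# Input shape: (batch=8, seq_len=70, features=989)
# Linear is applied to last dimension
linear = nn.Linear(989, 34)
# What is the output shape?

Input shape: (8, 70, 989)
Output shape: (8, 70, 34)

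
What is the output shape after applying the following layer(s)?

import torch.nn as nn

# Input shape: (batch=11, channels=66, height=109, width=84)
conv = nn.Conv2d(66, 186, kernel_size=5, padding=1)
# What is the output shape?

Input shape: (11, 66, 109, 84)
Output shape: (11, 186, 107, 82)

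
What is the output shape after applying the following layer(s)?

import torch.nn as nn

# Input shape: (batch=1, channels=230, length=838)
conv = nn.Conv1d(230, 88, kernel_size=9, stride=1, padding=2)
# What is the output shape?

Input shape: (1, 230, 838)
Output shape: (1, 88, 834)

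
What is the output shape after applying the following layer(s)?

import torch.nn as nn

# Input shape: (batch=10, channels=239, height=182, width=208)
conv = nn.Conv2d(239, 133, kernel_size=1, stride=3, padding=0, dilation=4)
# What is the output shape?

Input shape: (10, 239, 182, 208)
Output shape: (10, 133, 61, 70)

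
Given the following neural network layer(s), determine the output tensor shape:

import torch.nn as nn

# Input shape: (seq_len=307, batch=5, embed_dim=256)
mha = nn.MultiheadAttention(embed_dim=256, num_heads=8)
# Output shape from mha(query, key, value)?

Input shape: (307, 5, 256)
Output shape: (307, 5, 256)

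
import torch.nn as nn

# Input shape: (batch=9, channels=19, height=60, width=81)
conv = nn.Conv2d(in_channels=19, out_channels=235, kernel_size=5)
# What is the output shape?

Input shape: (9, 19, 60, 81)
Output shape: (9, 235, 56, 77)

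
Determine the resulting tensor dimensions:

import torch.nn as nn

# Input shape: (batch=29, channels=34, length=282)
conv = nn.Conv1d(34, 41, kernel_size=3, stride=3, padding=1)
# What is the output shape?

Input shape: (29, 34, 282)
Output shape: (29, 41, 94)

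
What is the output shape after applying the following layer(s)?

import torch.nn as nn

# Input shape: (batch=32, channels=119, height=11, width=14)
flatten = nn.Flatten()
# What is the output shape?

Input shape: (32, 119, 11, 14)
Output shape: (32, 18326)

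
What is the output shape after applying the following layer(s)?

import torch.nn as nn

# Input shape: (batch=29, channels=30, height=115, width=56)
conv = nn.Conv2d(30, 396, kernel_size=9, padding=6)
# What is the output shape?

Input shape: (29, 30, 115, 56)
Output shape: (29, 396, 119, 60)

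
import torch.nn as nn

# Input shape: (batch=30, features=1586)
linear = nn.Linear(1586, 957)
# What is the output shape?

Input shape: (30, 1586)
Output shape: (30, 957)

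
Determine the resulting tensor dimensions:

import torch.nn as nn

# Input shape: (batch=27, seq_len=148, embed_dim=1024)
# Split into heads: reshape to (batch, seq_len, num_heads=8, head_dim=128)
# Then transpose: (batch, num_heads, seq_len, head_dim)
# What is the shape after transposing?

Input shape: (27, 148, 1024)
  -> after reshape: (27, 148, 8, 128)
Output shape: (27, 8, 148, 128)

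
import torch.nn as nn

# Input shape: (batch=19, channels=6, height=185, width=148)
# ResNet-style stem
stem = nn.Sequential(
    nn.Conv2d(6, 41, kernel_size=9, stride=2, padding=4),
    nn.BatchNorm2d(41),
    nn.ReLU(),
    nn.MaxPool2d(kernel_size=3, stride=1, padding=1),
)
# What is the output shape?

Input shape: (19, 6, 185, 148)
  -> after Conv2d 9x9 stride=2: (19, 41, 93, 74)
Output shape: (19, 41, 93, 74)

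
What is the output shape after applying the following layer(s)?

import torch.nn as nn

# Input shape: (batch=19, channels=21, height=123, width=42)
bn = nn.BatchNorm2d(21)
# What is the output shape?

Input shape: (19, 21, 123, 42)
Output shape: (19, 21, 123, 42)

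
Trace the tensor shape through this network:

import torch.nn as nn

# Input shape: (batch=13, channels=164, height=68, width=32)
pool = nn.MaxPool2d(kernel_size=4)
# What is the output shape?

Input shape: (13, 164, 68, 32)
Output shape: (13, 164, 17, 8)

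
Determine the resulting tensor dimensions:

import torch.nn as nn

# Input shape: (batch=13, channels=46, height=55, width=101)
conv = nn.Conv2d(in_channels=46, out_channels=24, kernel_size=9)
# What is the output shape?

Input shape: (13, 46, 55, 101)
Output shape: (13, 24, 47, 93)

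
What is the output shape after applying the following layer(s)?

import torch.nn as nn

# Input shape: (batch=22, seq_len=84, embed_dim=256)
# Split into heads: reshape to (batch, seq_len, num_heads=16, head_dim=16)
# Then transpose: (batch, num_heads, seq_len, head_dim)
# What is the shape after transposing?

Input shape: (22, 84, 256)
  -> after reshape: (22, 84, 16, 16)
Output shape: (22, 16, 84, 16)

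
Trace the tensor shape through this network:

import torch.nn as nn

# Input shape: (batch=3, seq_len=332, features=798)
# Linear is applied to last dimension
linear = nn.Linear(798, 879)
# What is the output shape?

Input shape: (3, 332, 798)
Output shape: (3, 332, 879)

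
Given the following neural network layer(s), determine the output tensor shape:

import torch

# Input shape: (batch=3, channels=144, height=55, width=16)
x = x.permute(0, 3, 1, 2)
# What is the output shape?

Input shape: (3, 144, 55, 16)
Output shape: (3, 16, 144, 55)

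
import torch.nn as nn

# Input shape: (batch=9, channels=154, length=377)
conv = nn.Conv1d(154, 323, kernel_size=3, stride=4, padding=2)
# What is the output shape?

Input shape: (9, 154, 377)
Output shape: (9, 323, 95)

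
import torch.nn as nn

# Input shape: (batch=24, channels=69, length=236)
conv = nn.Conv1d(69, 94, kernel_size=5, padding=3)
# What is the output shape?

Input shape: (24, 69, 236)
Output shape: (24, 94, 238)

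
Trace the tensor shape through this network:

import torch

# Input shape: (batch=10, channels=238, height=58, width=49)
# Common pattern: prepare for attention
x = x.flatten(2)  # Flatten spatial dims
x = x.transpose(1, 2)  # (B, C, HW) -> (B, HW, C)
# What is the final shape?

Input shape: (10, 238, 58, 49)
  -> after flatten(2): (10, 238, 2842)
Output shape: (10, 2842, 238)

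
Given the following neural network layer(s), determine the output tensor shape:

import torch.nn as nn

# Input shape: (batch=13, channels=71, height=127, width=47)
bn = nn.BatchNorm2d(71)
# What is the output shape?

Input shape: (13, 71, 127, 47)
Output shape: (13, 71, 127, 47)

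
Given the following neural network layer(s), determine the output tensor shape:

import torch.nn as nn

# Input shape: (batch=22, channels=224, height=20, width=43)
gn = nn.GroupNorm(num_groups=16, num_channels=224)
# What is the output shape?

Input shape: (22, 224, 20, 43)
Output shape: (22, 224, 20, 43)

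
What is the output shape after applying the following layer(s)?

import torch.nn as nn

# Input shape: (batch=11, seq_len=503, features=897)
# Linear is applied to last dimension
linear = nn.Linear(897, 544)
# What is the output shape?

Input shape: (11, 503, 897)
Output shape: (11, 503, 544)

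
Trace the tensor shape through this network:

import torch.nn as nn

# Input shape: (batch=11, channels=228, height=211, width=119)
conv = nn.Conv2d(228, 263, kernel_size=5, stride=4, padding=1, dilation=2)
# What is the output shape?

Input shape: (11, 228, 211, 119)
Output shape: (11, 263, 52, 29)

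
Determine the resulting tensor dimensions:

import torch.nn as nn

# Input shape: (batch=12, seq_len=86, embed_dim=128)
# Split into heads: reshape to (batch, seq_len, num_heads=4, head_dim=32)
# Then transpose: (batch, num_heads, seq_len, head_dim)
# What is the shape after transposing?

Input shape: (12, 86, 128)
  -> after reshape: (12, 86, 4, 32)
Output shape: (12, 4, 86, 32)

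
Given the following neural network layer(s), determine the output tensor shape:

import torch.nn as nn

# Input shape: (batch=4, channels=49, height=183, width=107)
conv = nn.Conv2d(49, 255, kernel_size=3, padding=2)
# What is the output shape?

Input shape: (4, 49, 183, 107)
Output shape: (4, 255, 185, 109)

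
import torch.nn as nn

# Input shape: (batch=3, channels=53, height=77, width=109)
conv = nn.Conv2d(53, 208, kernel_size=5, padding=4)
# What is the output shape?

Input shape: (3, 53, 77, 109)
Output shape: (3, 208, 81, 113)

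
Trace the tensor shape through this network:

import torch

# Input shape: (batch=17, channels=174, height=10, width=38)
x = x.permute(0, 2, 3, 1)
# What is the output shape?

Input shape: (17, 174, 10, 38)
Output shape: (17, 10, 38, 174)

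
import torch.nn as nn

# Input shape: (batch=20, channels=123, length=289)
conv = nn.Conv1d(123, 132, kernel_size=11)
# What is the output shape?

Input shape: (20, 123, 289)
Output shape: (20, 132, 279)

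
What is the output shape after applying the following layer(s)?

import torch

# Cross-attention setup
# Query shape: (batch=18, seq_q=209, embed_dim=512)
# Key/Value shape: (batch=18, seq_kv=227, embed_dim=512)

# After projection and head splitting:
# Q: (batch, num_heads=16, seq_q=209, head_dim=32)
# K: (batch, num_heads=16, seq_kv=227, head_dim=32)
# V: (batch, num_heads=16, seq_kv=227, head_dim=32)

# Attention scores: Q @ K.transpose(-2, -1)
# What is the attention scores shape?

Input shape: (18, 209, 512)
Output shape: (18, 16, 209, 227)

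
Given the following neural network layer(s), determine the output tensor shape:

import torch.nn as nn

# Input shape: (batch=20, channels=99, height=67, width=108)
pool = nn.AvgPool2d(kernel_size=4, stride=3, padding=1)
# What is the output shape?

Input shape: (20, 99, 67, 108)
Output shape: (20, 99, 22, 36)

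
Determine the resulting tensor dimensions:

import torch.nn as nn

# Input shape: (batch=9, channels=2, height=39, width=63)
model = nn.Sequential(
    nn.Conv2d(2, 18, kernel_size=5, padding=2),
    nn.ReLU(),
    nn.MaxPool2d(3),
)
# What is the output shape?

Input shape: (9, 2, 39, 63)
  -> after Conv2d: (9, 18, 39, 63)
  -> after ReLU: (9, 18, 39, 63)
Output shape: (9, 18, 13, 21)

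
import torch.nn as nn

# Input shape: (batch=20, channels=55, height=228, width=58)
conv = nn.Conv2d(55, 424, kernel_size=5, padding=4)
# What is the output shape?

Input shape: (20, 55, 228, 58)
Output shape: (20, 424, 232, 62)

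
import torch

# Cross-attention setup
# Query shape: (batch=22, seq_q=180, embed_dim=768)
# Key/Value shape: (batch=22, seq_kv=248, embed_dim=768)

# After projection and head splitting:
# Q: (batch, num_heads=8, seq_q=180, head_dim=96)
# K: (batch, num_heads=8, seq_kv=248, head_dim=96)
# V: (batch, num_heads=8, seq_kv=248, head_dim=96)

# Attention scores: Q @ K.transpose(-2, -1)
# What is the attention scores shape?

Input shape: (22, 180, 768)
Output shape: (22, 8, 180, 248)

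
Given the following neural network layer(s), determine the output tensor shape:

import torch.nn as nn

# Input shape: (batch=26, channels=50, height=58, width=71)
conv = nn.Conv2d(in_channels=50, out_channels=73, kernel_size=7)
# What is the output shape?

Input shape: (26, 50, 58, 71)
Output shape: (26, 73, 52, 65)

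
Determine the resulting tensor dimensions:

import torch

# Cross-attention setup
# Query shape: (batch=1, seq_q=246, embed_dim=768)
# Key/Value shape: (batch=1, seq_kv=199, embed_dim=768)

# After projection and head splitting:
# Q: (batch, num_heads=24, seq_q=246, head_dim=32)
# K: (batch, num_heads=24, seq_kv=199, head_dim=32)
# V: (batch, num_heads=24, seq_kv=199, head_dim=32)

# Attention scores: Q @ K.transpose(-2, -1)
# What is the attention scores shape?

Input shape: (1, 246, 768)
Output shape: (1, 24, 246, 199)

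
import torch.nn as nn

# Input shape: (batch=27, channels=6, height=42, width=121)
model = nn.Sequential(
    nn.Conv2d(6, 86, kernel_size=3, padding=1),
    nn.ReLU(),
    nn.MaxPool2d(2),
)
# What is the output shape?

Input shape: (27, 6, 42, 121)
  -> after Conv2d: (27, 86, 42, 121)
  -> after ReLU: (27, 86, 42, 121)
Output shape: (27, 86, 21, 60)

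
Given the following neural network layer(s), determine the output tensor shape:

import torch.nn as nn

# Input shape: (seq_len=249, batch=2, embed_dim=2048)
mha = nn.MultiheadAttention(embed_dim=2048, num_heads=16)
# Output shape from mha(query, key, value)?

Input shape: (249, 2, 2048)
Output shape: (249, 2, 2048)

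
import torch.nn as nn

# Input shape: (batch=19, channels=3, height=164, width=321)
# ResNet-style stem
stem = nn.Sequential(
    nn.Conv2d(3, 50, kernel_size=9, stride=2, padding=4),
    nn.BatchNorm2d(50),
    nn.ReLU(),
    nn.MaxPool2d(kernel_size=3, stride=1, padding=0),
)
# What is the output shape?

Input shape: (19, 3, 164, 321)
  -> after Conv2d 9x9 stride=2: (19, 50, 82, 161)
Output shape: (19, 50, 80, 159)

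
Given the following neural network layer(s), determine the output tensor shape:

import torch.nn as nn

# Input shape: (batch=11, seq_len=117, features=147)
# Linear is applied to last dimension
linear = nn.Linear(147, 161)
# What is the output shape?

Input shape: (11, 117, 147)
Output shape: (11, 117, 161)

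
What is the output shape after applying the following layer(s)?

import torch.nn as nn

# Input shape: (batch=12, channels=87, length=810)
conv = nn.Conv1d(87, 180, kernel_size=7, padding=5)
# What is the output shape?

Input shape: (12, 87, 810)
Output shape: (12, 180, 814)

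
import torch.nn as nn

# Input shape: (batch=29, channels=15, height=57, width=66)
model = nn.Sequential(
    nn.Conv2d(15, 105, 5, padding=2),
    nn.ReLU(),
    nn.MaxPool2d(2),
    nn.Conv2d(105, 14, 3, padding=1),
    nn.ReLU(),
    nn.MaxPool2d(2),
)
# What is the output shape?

Input shape: (29, 15, 57, 66)
  -> after first Conv2d: (29, 105, 57, 66)
  -> after first MaxPool2d: (29, 105, 28, 33)
  -> after second Conv2d: (29, 14, 28, 33)
Output shape: (29, 14, 14, 16)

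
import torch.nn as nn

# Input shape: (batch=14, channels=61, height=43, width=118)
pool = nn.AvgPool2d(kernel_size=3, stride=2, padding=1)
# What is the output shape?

Input shape: (14, 61, 43, 118)
Output shape: (14, 61, 22, 59)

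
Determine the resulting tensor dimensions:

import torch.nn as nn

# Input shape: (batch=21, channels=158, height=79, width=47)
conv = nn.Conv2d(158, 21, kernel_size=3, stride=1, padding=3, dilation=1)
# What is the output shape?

Input shape: (21, 158, 79, 47)
Output shape: (21, 21, 83, 51)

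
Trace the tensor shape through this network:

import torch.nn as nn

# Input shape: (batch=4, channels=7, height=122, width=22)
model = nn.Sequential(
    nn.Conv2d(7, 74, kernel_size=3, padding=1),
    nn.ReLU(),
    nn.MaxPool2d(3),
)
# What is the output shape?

Input shape: (4, 7, 122, 22)
  -> after Conv2d: (4, 74, 122, 22)
  -> after ReLU: (4, 74, 122, 22)
Output shape: (4, 74, 40, 7)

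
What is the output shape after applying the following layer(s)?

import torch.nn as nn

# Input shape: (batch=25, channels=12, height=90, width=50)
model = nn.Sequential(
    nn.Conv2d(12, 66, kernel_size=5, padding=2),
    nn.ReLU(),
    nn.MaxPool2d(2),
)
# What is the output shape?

Input shape: (25, 12, 90, 50)
  -> after Conv2d: (25, 66, 90, 50)
  -> after ReLU: (25, 66, 90, 50)
Output shape: (25, 66, 45, 25)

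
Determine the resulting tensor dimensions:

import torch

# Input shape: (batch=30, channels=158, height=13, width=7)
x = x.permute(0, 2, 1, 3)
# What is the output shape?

Input shape: (30, 158, 13, 7)
Output shape: (30, 13, 158, 7)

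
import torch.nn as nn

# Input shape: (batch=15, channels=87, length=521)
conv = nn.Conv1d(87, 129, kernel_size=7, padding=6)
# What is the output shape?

Input shape: (15, 87, 521)
Output shape: (15, 129, 527)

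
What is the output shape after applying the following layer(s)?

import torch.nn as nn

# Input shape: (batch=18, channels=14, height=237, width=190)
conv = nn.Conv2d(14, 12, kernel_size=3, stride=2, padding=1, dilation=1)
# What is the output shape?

Input shape: (18, 14, 237, 190)
Output shape: (18, 12, 119, 95)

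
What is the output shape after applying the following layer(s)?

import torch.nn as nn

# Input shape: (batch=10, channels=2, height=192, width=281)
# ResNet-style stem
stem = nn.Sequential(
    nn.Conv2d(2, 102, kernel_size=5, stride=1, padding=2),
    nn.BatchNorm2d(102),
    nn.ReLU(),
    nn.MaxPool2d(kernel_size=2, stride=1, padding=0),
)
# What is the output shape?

Input shape: (10, 2, 192, 281)
  -> after Conv2d 5x5 stride=1: (10, 102, 192, 281)
Output shape: (10, 102, 191, 280)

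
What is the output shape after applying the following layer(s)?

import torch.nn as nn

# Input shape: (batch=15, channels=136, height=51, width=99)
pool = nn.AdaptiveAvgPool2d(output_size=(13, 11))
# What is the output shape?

Input shape: (15, 136, 51, 99)
Output shape: (15, 136, 13, 11)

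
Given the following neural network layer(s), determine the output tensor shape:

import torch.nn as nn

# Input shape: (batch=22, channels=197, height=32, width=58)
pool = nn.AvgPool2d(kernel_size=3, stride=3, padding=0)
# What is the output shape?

Input shape: (22, 197, 32, 58)
Output shape: (22, 197, 10, 19)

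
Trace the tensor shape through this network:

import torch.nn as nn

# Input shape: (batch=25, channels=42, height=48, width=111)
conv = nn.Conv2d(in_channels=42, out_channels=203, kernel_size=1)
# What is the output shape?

Input shape: (25, 42, 48, 111)
Output shape: (25, 203, 48, 111)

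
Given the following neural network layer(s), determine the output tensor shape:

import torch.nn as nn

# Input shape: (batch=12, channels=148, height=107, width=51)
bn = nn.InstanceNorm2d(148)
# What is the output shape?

Input shape: (12, 148, 107, 51)
Output shape: (12, 148, 107, 51)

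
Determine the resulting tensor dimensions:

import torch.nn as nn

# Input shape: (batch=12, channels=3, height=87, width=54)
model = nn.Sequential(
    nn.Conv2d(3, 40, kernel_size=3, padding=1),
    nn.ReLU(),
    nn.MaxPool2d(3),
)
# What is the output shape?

Input shape: (12, 3, 87, 54)
  -> after Conv2d: (12, 40, 87, 54)
  -> after ReLU: (12, 40, 87, 54)
Output shape: (12, 40, 29, 18)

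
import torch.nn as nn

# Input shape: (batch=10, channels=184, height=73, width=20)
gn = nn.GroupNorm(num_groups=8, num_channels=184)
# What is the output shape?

Input shape: (10, 184, 73, 20)
Output shape: (10, 184, 73, 20)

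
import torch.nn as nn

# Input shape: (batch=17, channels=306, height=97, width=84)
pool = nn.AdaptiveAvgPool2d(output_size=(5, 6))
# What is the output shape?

Input shape: (17, 306, 97, 84)
Output shape: (17, 306, 5, 6)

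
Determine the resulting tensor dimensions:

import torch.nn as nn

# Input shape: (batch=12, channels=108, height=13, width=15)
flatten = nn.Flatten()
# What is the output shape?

Input shape: (12, 108, 13, 15)
Output shape: (12, 21060)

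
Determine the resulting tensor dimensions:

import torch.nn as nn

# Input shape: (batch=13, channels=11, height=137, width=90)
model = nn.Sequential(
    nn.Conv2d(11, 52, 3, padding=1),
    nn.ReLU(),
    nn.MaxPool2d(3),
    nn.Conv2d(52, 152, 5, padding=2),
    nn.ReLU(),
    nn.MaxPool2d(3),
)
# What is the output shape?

Input shape: (13, 11, 137, 90)
  -> after first Conv2d: (13, 52, 137, 90)
  -> after first MaxPool2d: (13, 52, 45, 30)
  -> after second Conv2d: (13, 152, 45, 30)
Output shape: (13, 152, 15, 10)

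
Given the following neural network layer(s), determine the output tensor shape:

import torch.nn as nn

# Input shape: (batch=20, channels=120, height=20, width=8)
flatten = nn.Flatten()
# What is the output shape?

Input shape: (20, 120, 20, 8)
Output shape: (20, 19200)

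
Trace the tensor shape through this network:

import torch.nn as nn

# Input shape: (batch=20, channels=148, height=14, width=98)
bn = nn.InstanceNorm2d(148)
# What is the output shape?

Input shape: (20, 148, 14, 98)
Output shape: (20, 148, 14, 98)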